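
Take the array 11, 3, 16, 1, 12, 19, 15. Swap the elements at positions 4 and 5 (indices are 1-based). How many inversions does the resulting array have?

Positions 4 and 5 hold 1 and 12; after swapping, the array is [11, 3, 16, 12, 1, 19, 15].
Element-by-element contributions:
11 → 3, 1 → 2
3 → 1 → 1
16 → 12, 1, 15 → 3
12 → 1 → 1
1 → none → 0
19 → 15 → 1
15 → none → 0
Sum: 2 + 1 + 3 + 1 + 0 + 1 + 0 = 8

8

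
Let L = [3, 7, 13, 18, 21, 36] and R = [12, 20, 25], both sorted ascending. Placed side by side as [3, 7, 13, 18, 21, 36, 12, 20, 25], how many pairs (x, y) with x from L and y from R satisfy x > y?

Count, for every r in R, how many entries of L exceed r:
r = 12: 13, 18, 21, 36 → 4
r = 20: 21, 36 → 2
r = 25: 36 → 1
Cross-inversions: 4 + 2 + 1 = 7

7 cross-inversions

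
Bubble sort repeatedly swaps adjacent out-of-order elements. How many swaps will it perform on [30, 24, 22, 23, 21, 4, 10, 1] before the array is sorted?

Adjacent swaps: 26

Each adjacent swap fixes exactly one inversion, so the minimum swap count equals the number of inversions.
Count inversions — for each element, later elements that are smaller:
30: 24, 22, 23, 21, 4, 10, 1 → 7
24: 22, 23, 21, 4, 10, 1 → 6
22: 21, 4, 10, 1 → 4
23: 21, 4, 10, 1 → 4
21: 4, 10, 1 → 3
4: 1 → 1
10: 1 → 1
1: none → 0
Total inversions: 7 + 6 + 4 + 4 + 3 + 1 + 1 + 0 = 26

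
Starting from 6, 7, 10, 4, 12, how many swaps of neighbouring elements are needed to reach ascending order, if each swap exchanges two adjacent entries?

3

The minimum number of adjacent swaps to sort an array equals its inversion count, since every such swap removes exactly one inversion.
Count inversions — for each element, later elements that are smaller:
6: 4 → 1
7: 4 → 1
10: 4 → 1
4: none → 0
12: none → 0
Total inversions: 1 + 1 + 1 + 0 + 0 = 3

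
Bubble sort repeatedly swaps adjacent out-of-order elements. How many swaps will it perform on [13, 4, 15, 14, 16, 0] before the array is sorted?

7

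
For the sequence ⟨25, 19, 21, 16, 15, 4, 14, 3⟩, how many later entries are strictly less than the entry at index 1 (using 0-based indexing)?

5

The element at index 1 is 19.
Elements after it: 21, 16, 15, 4, 14, 3
Those smaller than 19: 16, 15, 4, 14, 3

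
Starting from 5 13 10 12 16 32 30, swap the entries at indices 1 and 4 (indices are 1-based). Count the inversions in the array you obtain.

6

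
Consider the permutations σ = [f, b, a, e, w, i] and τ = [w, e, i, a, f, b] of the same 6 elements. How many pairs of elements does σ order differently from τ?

Assign each item its position (1..6) in the first ordering, then rewrite the second ordering as that position sequence:
positions: f→1, b→2, a→3, e→4, w→5, i→6
second ordering as positions: [5, 4, 6, 3, 1, 2]
Discordant pairs = inversions in this position sequence.
5: 4, 3, 1, 2 → 4
4: 3, 1, 2 → 3
6: 3, 1, 2 → 3
3: 1, 2 → 2
1: 0
2: 0
Total: 4 + 3 + 3 + 2 + 0 + 0 = 12

12 discordant pairs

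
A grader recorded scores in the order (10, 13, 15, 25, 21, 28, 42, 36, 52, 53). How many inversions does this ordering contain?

There are 2 inversions.

Element-by-element contributions:
10 → none → 0
13 → none → 0
15 → none → 0
25 → 21 → 1
21 → none → 0
28 → none → 0
42 → 36 → 1
36 → none → 0
52 → none → 0
53 → none → 0
Sum: 0 + 0 + 0 + 1 + 0 + 0 + 1 + 0 + 0 + 0 = 2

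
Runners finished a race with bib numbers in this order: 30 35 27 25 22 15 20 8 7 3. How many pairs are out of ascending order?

43 out-of-order pairs

For each element, count later entries that are smaller:
30: 8
35: 8
27: 7
25: 6
22: 5
15: 3
20: 3
8: 2
7: 1
3: 0
Sum: 8 + 8 + 7 + 6 + 5 + 3 + 3 + 2 + 1 + 0 = 43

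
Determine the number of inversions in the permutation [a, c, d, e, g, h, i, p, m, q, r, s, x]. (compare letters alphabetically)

1

For each element, count later entries that are smaller:
a → none → 0
c → none → 0
d → none → 0
e → none → 0
g → none → 0
h → none → 0
i → none → 0
p → m → 1
m → none → 0
q → none → 0
r → none → 0
s → none → 0
x → none → 0
Sum: 0 + 0 + 0 + 0 + 0 + 0 + 0 + 1 + 0 + 0 + 0 + 0 + 0 = 1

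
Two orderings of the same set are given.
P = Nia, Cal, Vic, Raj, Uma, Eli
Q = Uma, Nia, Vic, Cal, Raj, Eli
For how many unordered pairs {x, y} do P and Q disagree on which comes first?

5

Assign each item its position (1..6) in the first ordering, then rewrite the second ordering as that position sequence:
positions: Nia→1, Cal→2, Vic→3, Raj→4, Uma→5, Eli→6
second ordering as positions: [5, 1, 3, 2, 4, 6]
Discordant pairs = inversions in this position sequence.
5: 1, 3, 2, 4 → 4
1: 0
3: 2 → 1
2: 0
4: 0
6: 0
Total: 4 + 0 + 1 + 0 + 0 + 0 = 5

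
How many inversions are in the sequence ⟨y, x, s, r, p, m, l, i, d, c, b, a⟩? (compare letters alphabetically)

66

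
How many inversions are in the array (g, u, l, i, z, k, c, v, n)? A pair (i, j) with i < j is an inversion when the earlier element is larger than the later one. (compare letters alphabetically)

There are 16 out-of-order pairs.

Count, for each position, how many later elements it exceeds:
g → c → 1
u → l, i, k, c, n → 5
l → i, k, c → 3
i → c → 1
z → k, c, v, n → 4
k → c → 1
c → none → 0
v → n → 1
n → none → 0
Sum: 1 + 5 + 3 + 1 + 4 + 1 + 0 + 1 + 0 = 16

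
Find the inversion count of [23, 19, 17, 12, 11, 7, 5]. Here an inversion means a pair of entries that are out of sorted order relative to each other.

Inversions: 21

For each element, count later entries that are smaller:
23: 6
19: 5
17: 4
12: 3
11: 2
7: 1
5: 0
Sum: 6 + 5 + 4 + 3 + 2 + 1 + 0 = 21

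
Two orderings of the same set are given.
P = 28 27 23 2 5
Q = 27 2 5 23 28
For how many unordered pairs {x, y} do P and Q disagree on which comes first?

6 disagreeing pairs

Assign each item its position (1..5) in the first ordering, then rewrite the second ordering as that position sequence:
positions: 28→1, 27→2, 23→3, 2→4, 5→5
second ordering as positions: [2, 4, 5, 3, 1]
Discordant pairs = inversions in this position sequence.
2: 1 → 1
4: 3, 1 → 2
5: 3, 1 → 2
3: 1 → 1
1: 0
Total: 1 + 2 + 2 + 1 + 0 = 6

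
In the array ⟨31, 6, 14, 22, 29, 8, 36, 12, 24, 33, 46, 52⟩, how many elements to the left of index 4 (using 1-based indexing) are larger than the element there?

The element at index 4 is 22.
Elements before it: 31, 6, 14
Those larger than 22: 31

1 such element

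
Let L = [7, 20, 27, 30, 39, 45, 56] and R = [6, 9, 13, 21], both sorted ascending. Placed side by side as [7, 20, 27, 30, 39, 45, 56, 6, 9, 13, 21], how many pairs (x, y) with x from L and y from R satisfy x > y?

Take each right-half value and tally the left-half values above it:
r = 6: 7, 20, 27, 30, 39, 45, 56 → 7
r = 9: 20, 27, 30, 39, 45, 56 → 6
r = 13: 20, 27, 30, 39, 45, 56 → 6
r = 21: 27, 30, 39, 45, 56 → 5
Cross-inversions: 7 + 6 + 6 + 5 = 24

24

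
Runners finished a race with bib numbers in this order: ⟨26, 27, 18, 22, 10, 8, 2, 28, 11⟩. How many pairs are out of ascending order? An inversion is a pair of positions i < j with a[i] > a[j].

24 out-of-order pairs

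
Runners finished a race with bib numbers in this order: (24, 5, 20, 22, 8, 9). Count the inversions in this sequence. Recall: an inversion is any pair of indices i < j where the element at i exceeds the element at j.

9

Count, for each position, how many later elements it exceeds:
24 → 5, 20, 22, 8, 9 → 5
5 → none → 0
20 → 8, 9 → 2
22 → 8, 9 → 2
8 → none → 0
9 → none → 0
Sum: 5 + 0 + 2 + 2 + 0 + 0 = 9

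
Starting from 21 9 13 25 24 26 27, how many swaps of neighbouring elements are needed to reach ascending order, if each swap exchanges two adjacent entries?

3

Each adjacent swap fixes exactly one inversion, so the minimum swap count equals the number of inversions.
Count inversions — for each element, later elements that are smaller:
21: 9, 13 → 2
9: none → 0
13: none → 0
25: 24 → 1
24: none → 0
26: none → 0
27: none → 0
Total inversions: 2 + 0 + 0 + 1 + 0 + 0 + 0 = 3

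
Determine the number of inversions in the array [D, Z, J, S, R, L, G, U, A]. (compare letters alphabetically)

Element-by-element contributions:
D: 1
Z: 7
J: 2
S: 4
R: 3
L: 2
G: 1
U: 1
A: 0
Sum: 1 + 7 + 2 + 4 + 3 + 2 + 1 + 1 + 0 = 21

21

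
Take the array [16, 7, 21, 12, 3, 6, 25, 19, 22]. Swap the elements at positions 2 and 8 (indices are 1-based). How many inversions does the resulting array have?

Positions 2 and 8 hold 7 and 19; after swapping, the array is [16, 19, 21, 12, 3, 6, 25, 7, 22].
Element-by-element contributions:
16: 4
19: 4
21: 4
12: 3
3: 0
6: 0
25: 2
7: 0
22: 0
Sum: 4 + 4 + 4 + 3 + 0 + 0 + 2 + 0 + 0 = 17

17 inversions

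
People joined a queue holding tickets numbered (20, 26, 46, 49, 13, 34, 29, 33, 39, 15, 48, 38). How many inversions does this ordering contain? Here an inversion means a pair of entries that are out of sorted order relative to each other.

27

Element-by-element contributions:
20 → 13, 15 → 2
26 → 13, 15 → 2
46 → 13, 34, 29, 33, 39, 15, 38 → 7
49 → 13, 34, 29, 33, 39, 15, 48, 38 → 8
13 → none → 0
34 → 29, 33, 15 → 3
29 → 15 → 1
33 → 15 → 1
39 → 15, 38 → 2
15 → none → 0
48 → 38 → 1
38 → none → 0
Sum: 2 + 2 + 7 + 8 + 0 + 3 + 1 + 1 + 2 + 0 + 1 + 0 = 27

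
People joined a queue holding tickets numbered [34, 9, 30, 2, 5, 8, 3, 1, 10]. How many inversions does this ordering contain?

25

Count, for each position, how many later elements it exceeds:
34 → 9, 30, 2, 5, 8, 3, 1, 10 → 8
9 → 2, 5, 8, 3, 1 → 5
30 → 2, 5, 8, 3, 1, 10 → 6
2 → 1 → 1
5 → 3, 1 → 2
8 → 3, 1 → 2
3 → 1 → 1
1 → none → 0
10 → none → 0
Sum: 8 + 5 + 6 + 1 + 2 + 2 + 1 + 0 + 0 = 25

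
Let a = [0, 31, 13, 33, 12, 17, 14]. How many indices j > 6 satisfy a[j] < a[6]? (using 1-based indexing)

The element at index 6 is 17.
Elements after it: 14
Those smaller than 17: 14

1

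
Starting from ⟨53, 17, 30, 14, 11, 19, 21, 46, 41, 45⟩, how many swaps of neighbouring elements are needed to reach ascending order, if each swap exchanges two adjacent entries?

18

The minimum number of adjacent swaps to sort an array equals its inversion count, since every such swap removes exactly one inversion.
Count inversions — for each element, later elements that are smaller:
53: 17, 30, 14, 11, 19, 21, 46, 41, 45 → 9
17: 14, 11 → 2
30: 14, 11, 19, 21 → 4
14: 11 → 1
11: none → 0
19: none → 0
21: none → 0
46: 41, 45 → 2
41: none → 0
45: none → 0
Total inversions: 9 + 2 + 4 + 1 + 0 + 0 + 0 + 2 + 0 + 0 = 18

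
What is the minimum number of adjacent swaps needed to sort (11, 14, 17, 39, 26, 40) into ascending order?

Swaps: 1

Each adjacent swap fixes exactly one inversion, so the minimum swap count equals the number of inversions.
Count inversions — for each element, later elements that are smaller:
11: none → 0
14: none → 0
17: none → 0
39: 26 → 1
26: none → 0
40: none → 0
Total inversions: 0 + 0 + 0 + 1 + 0 + 0 = 1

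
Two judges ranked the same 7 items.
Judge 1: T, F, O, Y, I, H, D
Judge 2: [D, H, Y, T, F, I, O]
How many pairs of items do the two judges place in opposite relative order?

15

Assign each item its position (1..7) in the first ordering, then rewrite the second ordering as that position sequence:
positions: T→1, F→2, O→3, Y→4, I→5, H→6, D→7
second ordering as positions: [7, 6, 4, 1, 2, 5, 3]
Discordant pairs = inversions in this position sequence.
7: 6, 4, 1, 2, 5, 3 → 6
6: 4, 1, 2, 5, 3 → 5
4: 1, 2, 3 → 3
1: 0
2: 0
5: 3 → 1
3: 0
Total: 6 + 5 + 3 + 0 + 0 + 1 + 0 = 15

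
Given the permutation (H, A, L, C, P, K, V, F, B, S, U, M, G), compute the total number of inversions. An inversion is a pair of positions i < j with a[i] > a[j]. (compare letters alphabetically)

For each element, count later entries that are smaller:
H → A, C, F, B, G → 5
A → none → 0
L → C, K, F, B, G → 5
C → B → 1
P → K, F, B, M, G → 5
K → F, B, G → 3
V → F, B, S, U, M, G → 6
F → B → 1
B → none → 0
S → M, G → 2
U → M, G → 2
M → G → 1
G → none → 0
Sum: 5 + 0 + 5 + 1 + 5 + 3 + 6 + 1 + 0 + 2 + 2 + 1 + 0 = 31

31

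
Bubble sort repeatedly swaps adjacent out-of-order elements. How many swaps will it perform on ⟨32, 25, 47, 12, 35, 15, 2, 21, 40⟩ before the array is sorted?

20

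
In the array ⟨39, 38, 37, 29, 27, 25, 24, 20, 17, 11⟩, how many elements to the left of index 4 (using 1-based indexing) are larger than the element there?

3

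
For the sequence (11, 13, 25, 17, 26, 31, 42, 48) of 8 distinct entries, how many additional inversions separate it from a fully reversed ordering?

27 inversions short

Maximum inversions for 8 distinct elements is C(8, 2) = 8·7/2 = 28.
Current inversions — for each element, count later smaller elements:
11: 0
13: 0
25: 1
17: 0
26: 0
31: 0
42: 0
48: 0
Current total: 0 + 0 + 1 + 0 + 0 + 0 + 0 + 0 = 1
Shortfall: 28 − 1 = 27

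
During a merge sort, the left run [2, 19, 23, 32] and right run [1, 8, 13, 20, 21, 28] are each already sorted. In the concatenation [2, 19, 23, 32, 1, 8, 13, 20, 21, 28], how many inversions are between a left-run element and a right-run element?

For each element r of the right run, count left-run elements greater than r:
r = 1: 2, 19, 23, 32 → 4
r = 8: 19, 23, 32 → 3
r = 13: 19, 23, 32 → 3
r = 20: 23, 32 → 2
r = 21: 23, 32 → 2
r = 28: 32 → 1
Cross-inversions: 4 + 3 + 3 + 2 + 2 + 1 = 15

15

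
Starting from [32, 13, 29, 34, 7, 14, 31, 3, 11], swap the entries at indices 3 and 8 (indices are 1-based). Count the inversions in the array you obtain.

Positions 3 and 8 hold 29 and 3; after swapping, the array is [32, 13, 3, 34, 7, 14, 31, 29, 11].
Sweep left to right; for each value list the smaller values that follow it:
32 → 13, 3, 7, 14, 31, 29, 11 → 7
13 → 3, 7, 11 → 3
3 → none → 0
34 → 7, 14, 31, 29, 11 → 5
7 → none → 0
14 → 11 → 1
31 → 29, 11 → 2
29 → 11 → 1
11 → none → 0
Sum: 7 + 3 + 0 + 5 + 0 + 1 + 2 + 1 + 0 = 19

Inversions: 19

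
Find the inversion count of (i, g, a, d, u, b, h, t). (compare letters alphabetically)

Inversions: 12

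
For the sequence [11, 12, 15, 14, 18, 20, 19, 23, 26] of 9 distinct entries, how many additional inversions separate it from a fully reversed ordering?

Maximum inversions for 9 distinct elements is C(9, 2) = 9·8/2 = 36.
Current inversions — for each element, count later smaller elements:
11: 0
12: 0
15: 1
14: 0
18: 0
20: 1
19: 0
23: 0
26: 0
Current total: 0 + 0 + 1 + 0 + 0 + 1 + 0 + 0 + 0 = 2
Shortfall: 36 − 2 = 34

34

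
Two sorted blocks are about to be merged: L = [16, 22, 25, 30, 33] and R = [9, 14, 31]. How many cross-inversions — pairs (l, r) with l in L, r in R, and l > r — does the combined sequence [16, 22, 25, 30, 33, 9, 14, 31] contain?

There are 11 split inversions.

Count, for every r in R, how many entries of L exceed r:
r = 9: 16, 22, 25, 30, 33 → 5
r = 14: 16, 22, 25, 30, 33 → 5
r = 31: 33 → 1
Cross-inversions: 5 + 5 + 1 = 11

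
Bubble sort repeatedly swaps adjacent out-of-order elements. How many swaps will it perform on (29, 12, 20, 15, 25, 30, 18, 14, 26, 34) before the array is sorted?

17

Each adjacent swap fixes exactly one inversion, so the minimum swap count equals the number of inversions.
Count inversions — for each element, later elements that are smaller:
29: 12, 20, 15, 25, 18, 14, 26 → 7
12: none → 0
20: 15, 18, 14 → 3
15: 14 → 1
25: 18, 14 → 2
30: 18, 14, 26 → 3
18: 14 → 1
14: none → 0
26: none → 0
34: none → 0
Total inversions: 7 + 0 + 3 + 1 + 2 + 3 + 1 + 0 + 0 + 0 = 17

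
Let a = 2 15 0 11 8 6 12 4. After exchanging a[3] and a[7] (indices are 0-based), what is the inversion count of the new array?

9 inversions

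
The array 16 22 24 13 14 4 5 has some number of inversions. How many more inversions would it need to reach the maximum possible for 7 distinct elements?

5 inversions short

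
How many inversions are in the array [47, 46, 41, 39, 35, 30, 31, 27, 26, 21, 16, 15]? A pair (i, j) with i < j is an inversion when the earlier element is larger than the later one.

Element-by-element contributions:
47: 11
46: 10
41: 9
39: 8
35: 7
30: 5
31: 5
27: 4
26: 3
21: 2
16: 1
15: 0
Sum: 11 + 10 + 9 + 8 + 7 + 5 + 5 + 4 + 3 + 2 + 1 + 0 = 65

Inversions: 65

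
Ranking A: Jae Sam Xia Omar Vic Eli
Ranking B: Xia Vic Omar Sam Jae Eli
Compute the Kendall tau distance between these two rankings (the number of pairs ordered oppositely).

Assign each item its position (1..6) in the first ordering, then rewrite the second ordering as that position sequence:
positions: Jae→1, Sam→2, Xia→3, Omar→4, Vic→5, Eli→6
second ordering as positions: [3, 5, 4, 2, 1, 6]
Discordant pairs = inversions in this position sequence.
3: 2, 1 → 2
5: 4, 2, 1 → 3
4: 2, 1 → 2
2: 1 → 1
1: 0
6: 0
Total: 2 + 3 + 2 + 1 + 0 + 0 = 8

8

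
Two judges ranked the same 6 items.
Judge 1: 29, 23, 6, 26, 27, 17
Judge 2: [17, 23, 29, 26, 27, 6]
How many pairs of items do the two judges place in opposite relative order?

8 discordant pairs

Assign each item its position (1..6) in the first ordering, then rewrite the second ordering as that position sequence:
positions: 29→1, 23→2, 6→3, 26→4, 27→5, 17→6
second ordering as positions: [6, 2, 1, 4, 5, 3]
Discordant pairs = inversions in this position sequence.
6: 2, 1, 4, 5, 3 → 5
2: 1 → 1
1: 0
4: 3 → 1
5: 3 → 1
3: 0
Total: 5 + 1 + 0 + 1 + 1 + 0 = 8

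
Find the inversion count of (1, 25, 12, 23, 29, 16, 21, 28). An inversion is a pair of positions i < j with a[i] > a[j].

For each element, count later entries that are smaller:
1: 0
25: 4
12: 0
23: 2
29: 3
16: 0
21: 0
28: 0
Sum: 0 + 4 + 0 + 2 + 3 + 0 + 0 + 0 = 9

9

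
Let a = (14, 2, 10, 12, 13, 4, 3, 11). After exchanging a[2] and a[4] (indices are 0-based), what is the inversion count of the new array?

19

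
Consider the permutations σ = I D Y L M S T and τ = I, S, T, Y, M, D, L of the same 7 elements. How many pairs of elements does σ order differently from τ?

Assign each item its position (1..7) in the first ordering, then rewrite the second ordering as that position sequence:
positions: I→1, D→2, Y→3, L→4, M→5, S→6, T→7
second ordering as positions: [1, 6, 7, 3, 5, 2, 4]
Discordant pairs = inversions in this position sequence.
1: 0
6: 3, 5, 2, 4 → 4
7: 3, 5, 2, 4 → 4
3: 2 → 1
5: 2, 4 → 2
2: 0
4: 0
Total: 0 + 4 + 4 + 1 + 2 + 0 + 0 = 11

11 discordant pairs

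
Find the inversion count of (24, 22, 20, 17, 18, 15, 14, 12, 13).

Count, for each position, how many later elements it exceeds:
24 → 22, 20, 17, 18, 15, 14, 12, 13 → 8
22 → 20, 17, 18, 15, 14, 12, 13 → 7
20 → 17, 18, 15, 14, 12, 13 → 6
17 → 15, 14, 12, 13 → 4
18 → 15, 14, 12, 13 → 4
15 → 14, 12, 13 → 3
14 → 12, 13 → 2
12 → none → 0
13 → none → 0
Sum: 8 + 7 + 6 + 4 + 4 + 3 + 2 + 0 + 0 = 34

34 inversions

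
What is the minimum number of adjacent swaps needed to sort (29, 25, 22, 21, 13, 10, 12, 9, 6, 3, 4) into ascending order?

Each adjacent swap fixes exactly one inversion, so the minimum swap count equals the number of inversions.
Count inversions — for each element, later elements that are smaller:
29: 25, 22, 21, 13, 10, 12, 9, 6, 3, 4 → 10
25: 22, 21, 13, 10, 12, 9, 6, 3, 4 → 9
22: 21, 13, 10, 12, 9, 6, 3, 4 → 8
21: 13, 10, 12, 9, 6, 3, 4 → 7
13: 10, 12, 9, 6, 3, 4 → 6
10: 9, 6, 3, 4 → 4
12: 9, 6, 3, 4 → 4
9: 6, 3, 4 → 3
6: 3, 4 → 2
3: none → 0
4: none → 0
Total inversions: 10 + 9 + 8 + 7 + 6 + 4 + 4 + 3 + 2 + 0 + 0 = 53

53 swaps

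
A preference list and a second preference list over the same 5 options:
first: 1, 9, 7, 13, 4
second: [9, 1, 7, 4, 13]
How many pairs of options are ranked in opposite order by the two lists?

2 pairs

Assign each item its position (1..5) in the first ordering, then rewrite the second ordering as that position sequence:
positions: 1→1, 9→2, 7→3, 13→4, 4→5
second ordering as positions: [2, 1, 3, 5, 4]
Discordant pairs = inversions in this position sequence.
2: 1 → 1
1: 0
3: 0
5: 4 → 1
4: 0
Total: 1 + 0 + 0 + 1 + 0 = 2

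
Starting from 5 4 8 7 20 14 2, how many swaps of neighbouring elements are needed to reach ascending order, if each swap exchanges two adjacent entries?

9

The minimum number of adjacent swaps to sort an array equals its inversion count, since every such swap removes exactly one inversion.
Count inversions — for each element, later elements that are smaller:
5: 4, 2 → 2
4: 2 → 1
8: 7, 2 → 2
7: 2 → 1
20: 14, 2 → 2
14: 2 → 1
2: none → 0
Total inversions: 2 + 1 + 2 + 1 + 2 + 1 + 0 = 9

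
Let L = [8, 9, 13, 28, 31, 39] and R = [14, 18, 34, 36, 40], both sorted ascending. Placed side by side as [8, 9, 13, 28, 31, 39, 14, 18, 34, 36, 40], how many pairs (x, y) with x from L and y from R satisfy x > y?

Count, for every r in R, how many entries of L exceed r:
r = 14: 28, 31, 39 → 3
r = 18: 28, 31, 39 → 3
r = 34: 39 → 1
r = 36: 39 → 1
r = 40: none → 0
Cross-inversions: 3 + 3 + 1 + 1 + 0 = 8

8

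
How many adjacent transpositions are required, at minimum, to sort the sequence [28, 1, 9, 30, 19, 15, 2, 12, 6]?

22

The minimum number of adjacent swaps to sort an array equals its inversion count, since every such swap removes exactly one inversion.
Count inversions — for each element, later elements that are smaller:
28: 1, 9, 19, 15, 2, 12, 6 → 7
1: none → 0
9: 2, 6 → 2
30: 19, 15, 2, 12, 6 → 5
19: 15, 2, 12, 6 → 4
15: 2, 12, 6 → 3
2: none → 0
12: 6 → 1
6: none → 0
Total inversions: 7 + 0 + 2 + 5 + 4 + 3 + 0 + 1 + 0 = 22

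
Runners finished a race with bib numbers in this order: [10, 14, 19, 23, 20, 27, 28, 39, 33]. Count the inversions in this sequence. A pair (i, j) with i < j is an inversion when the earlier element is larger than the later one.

2

Sweep left to right; for each value list the smaller values that follow it:
10 → none → 0
14 → none → 0
19 → none → 0
23 → 20 → 1
20 → none → 0
27 → none → 0
28 → none → 0
39 → 33 → 1
33 → none → 0
Sum: 0 + 0 + 0 + 1 + 0 + 0 + 0 + 1 + 0 = 2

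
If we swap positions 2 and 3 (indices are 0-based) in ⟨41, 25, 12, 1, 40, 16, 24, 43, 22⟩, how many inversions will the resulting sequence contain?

17

Positions 2 and 3 hold 12 and 1; after swapping, the array is [41, 25, 1, 12, 40, 16, 24, 43, 22].
Element-by-element contributions:
41 → 25, 1, 12, 40, 16, 24, 22 → 7
25 → 1, 12, 16, 24, 22 → 5
1 → none → 0
12 → none → 0
40 → 16, 24, 22 → 3
16 → none → 0
24 → 22 → 1
43 → 22 → 1
22 → none → 0
Sum: 7 + 5 + 0 + 0 + 3 + 0 + 1 + 1 + 0 = 17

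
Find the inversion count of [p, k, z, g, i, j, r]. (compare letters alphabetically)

Listing every pair i<j with a[i]>a[j] (using 0-based positions):
(0,1): p > k
(0,3): p > g
(0,4): p > i
(0,5): p > j
(1,3): k > g
(1,4): k > i
(1,5): k > j
(2,3): z > g
(2,4): z > i
(2,5): z > j
(2,6): z > r
That's 11 pairs.

There are 11 inversions.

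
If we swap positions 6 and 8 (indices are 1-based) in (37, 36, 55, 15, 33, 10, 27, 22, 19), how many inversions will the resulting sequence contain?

There are 28 inversions.

Positions 6 and 8 hold 10 and 22; after swapping, the array is [37, 36, 55, 15, 33, 22, 27, 10, 19].
Sweep left to right; for each value list the smaller values that follow it:
37: 7
36: 6
55: 6
15: 1
33: 4
22: 2
27: 2
10: 0
19: 0
Sum: 7 + 6 + 6 + 1 + 4 + 2 + 2 + 0 + 0 = 28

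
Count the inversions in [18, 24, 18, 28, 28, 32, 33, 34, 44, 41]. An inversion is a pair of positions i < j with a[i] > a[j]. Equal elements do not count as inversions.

2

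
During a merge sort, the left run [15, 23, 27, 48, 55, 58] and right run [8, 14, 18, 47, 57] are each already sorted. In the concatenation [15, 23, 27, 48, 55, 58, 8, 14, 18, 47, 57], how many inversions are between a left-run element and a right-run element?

21

For each element r of the right run, count left-run elements greater than r:
r = 8: 15, 23, 27, 48, 55, 58 → 6
r = 14: 15, 23, 27, 48, 55, 58 → 6
r = 18: 23, 27, 48, 55, 58 → 5
r = 47: 48, 55, 58 → 3
r = 57: 58 → 1
Cross-inversions: 6 + 6 + 5 + 3 + 1 = 21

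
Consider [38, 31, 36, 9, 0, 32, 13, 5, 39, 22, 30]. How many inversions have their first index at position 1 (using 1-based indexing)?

9

The element at index 1 is 38.
Elements after it: 31, 36, 9, 0, 32, 13, 5, 39, 22, 30
Those smaller than 38: 31, 36, 9, 0, 32, 13, 5, 22, 30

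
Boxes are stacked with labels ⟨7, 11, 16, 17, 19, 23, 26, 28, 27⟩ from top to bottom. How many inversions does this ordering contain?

There is 1 inversion.

Sweep left to right; for each value list the smaller values that follow it:
7: 0
11: 0
16: 0
17: 0
19: 0
23: 0
26: 0
28: 1
27: 0
Sum: 0 + 0 + 0 + 0 + 0 + 0 + 0 + 1 + 0 = 1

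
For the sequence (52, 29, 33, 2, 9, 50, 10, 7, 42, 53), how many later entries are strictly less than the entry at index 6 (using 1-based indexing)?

3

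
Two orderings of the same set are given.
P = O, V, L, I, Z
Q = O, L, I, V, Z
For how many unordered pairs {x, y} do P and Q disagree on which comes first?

Disagreeing pairs: 2

Assign each item its position (1..5) in the first ordering, then rewrite the second ordering as that position sequence:
positions: O→1, V→2, L→3, I→4, Z→5
second ordering as positions: [1, 3, 4, 2, 5]
Discordant pairs = inversions in this position sequence.
1: 0
3: 2 → 1
4: 2 → 1
2: 0
5: 0
Total: 0 + 1 + 1 + 0 + 0 = 2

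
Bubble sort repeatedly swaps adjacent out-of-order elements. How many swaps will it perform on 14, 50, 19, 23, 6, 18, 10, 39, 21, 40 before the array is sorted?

19 adjacent swaps

Each adjacent swap fixes exactly one inversion, so the minimum swap count equals the number of inversions.
Count inversions — for each element, later elements that are smaller:
14: 6, 10 → 2
50: 19, 23, 6, 18, 10, 39, 21, 40 → 8
19: 6, 18, 10 → 3
23: 6, 18, 10, 21 → 4
6: none → 0
18: 10 → 1
10: none → 0
39: 21 → 1
21: none → 0
40: none → 0
Total inversions: 2 + 8 + 3 + 4 + 0 + 1 + 0 + 1 + 0 + 0 = 19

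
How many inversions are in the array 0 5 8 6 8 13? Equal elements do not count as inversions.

Count, for each position, how many later elements it exceeds:
0: 0
5: 0
8: 1
6: 0
8: 0
13: 0
Sum: 0 + 0 + 1 + 0 + 0 + 0 = 1

1 inversion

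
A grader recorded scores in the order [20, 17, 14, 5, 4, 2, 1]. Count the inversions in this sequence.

21

Sweep left to right; for each value list the smaller values that follow it:
20 → 17, 14, 5, 4, 2, 1 → 6
17 → 14, 5, 4, 2, 1 → 5
14 → 5, 4, 2, 1 → 4
5 → 4, 2, 1 → 3
4 → 2, 1 → 2
2 → 1 → 1
1 → none → 0
Sum: 6 + 5 + 4 + 3 + 2 + 1 + 0 = 21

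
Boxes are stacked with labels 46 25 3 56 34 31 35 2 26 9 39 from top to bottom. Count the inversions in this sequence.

Inversions: 31

Element-by-element contributions:
46 → 25, 3, 34, 31, 35, 2, 26, 9, 39 → 9
25 → 3, 2, 9 → 3
3 → 2 → 1
56 → 34, 31, 35, 2, 26, 9, 39 → 7
34 → 31, 2, 26, 9 → 4
31 → 2, 26, 9 → 3
35 → 2, 26, 9 → 3
2 → none → 0
26 → 9 → 1
9 → none → 0
39 → none → 0
Sum: 9 + 3 + 1 + 7 + 4 + 3 + 3 + 0 + 1 + 0 + 0 = 31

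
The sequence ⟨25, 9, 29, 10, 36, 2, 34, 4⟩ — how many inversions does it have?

15

Count, for each position, how many later elements it exceeds:
25 → 9, 10, 2, 4 → 4
9 → 2, 4 → 2
29 → 10, 2, 4 → 3
10 → 2, 4 → 2
36 → 2, 34, 4 → 3
2 → none → 0
34 → 4 → 1
4 → none → 0
Sum: 4 + 2 + 3 + 2 + 3 + 0 + 1 + 0 = 15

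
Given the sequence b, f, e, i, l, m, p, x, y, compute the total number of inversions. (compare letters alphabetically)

Count, for each position, how many later elements it exceeds:
b → none → 0
f → e → 1
e → none → 0
i → none → 0
l → none → 0
m → none → 0
p → none → 0
x → none → 0
y → none → 0
Sum: 0 + 1 + 0 + 0 + 0 + 0 + 0 + 0 + 0 = 1

1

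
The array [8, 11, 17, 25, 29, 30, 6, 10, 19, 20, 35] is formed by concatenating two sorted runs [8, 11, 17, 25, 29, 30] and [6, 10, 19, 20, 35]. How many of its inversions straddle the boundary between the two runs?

There are 17 cross-inversions.

Count, for every r in R, how many entries of L exceed r:
r = 6: 8, 11, 17, 25, 29, 30 → 6
r = 10: 11, 17, 25, 29, 30 → 5
r = 19: 25, 29, 30 → 3
r = 20: 25, 29, 30 → 3
r = 35: none → 0
Cross-inversions: 6 + 5 + 3 + 3 + 0 = 17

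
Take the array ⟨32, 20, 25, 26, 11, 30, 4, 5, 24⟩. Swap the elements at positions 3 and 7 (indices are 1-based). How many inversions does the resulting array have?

21

Positions 3 and 7 hold 25 and 4; after swapping, the array is [32, 20, 4, 26, 11, 30, 25, 5, 24].
Count, for each position, how many later elements it exceeds:
32 → 20, 4, 26, 11, 30, 25, 5, 24 → 8
20 → 4, 11, 5 → 3
4 → none → 0
26 → 11, 25, 5, 24 → 4
11 → 5 → 1
30 → 25, 5, 24 → 3
25 → 5, 24 → 2
5 → none → 0
24 → none → 0
Sum: 8 + 3 + 0 + 4 + 1 + 3 + 2 + 0 + 0 = 21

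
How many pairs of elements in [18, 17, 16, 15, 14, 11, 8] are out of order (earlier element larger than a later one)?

Inversions: 21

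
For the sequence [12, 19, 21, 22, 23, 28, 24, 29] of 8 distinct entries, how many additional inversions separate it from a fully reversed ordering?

27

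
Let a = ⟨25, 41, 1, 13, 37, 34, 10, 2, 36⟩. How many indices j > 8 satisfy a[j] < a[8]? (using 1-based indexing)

The element at index 8 is 2.
Elements after it: 36
None of them are smaller than 2.

0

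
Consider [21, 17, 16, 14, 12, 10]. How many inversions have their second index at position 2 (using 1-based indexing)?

The element at index 2 is 17.
Elements before it: 21
Those larger than 17: 21

1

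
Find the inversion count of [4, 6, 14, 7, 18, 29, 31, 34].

1

Count, for each position, how many later elements it exceeds:
4: 0
6: 0
14: 1
7: 0
18: 0
29: 0
31: 0
34: 0
Sum: 0 + 0 + 1 + 0 + 0 + 0 + 0 + 0 = 1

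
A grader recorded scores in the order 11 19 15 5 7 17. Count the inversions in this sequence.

8 inversions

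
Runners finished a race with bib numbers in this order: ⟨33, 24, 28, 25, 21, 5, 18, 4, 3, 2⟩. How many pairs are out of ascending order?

42 out-of-order pairs

Sweep left to right; for each value list the smaller values that follow it:
33: 9
24: 6
28: 7
25: 6
21: 5
5: 3
18: 3
4: 2
3: 1
2: 0
Sum: 9 + 6 + 7 + 6 + 5 + 3 + 3 + 2 + 1 + 0 = 42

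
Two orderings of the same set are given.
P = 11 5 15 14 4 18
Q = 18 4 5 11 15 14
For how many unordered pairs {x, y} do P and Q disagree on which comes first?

10

Assign each item its position (1..6) in the first ordering, then rewrite the second ordering as that position sequence:
positions: 11→1, 5→2, 15→3, 14→4, 4→5, 18→6
second ordering as positions: [6, 5, 2, 1, 3, 4]
Discordant pairs = inversions in this position sequence.
6: 5, 2, 1, 3, 4 → 5
5: 2, 1, 3, 4 → 4
2: 1 → 1
1: 0
3: 0
4: 0
Total: 5 + 4 + 1 + 0 + 0 + 0 = 10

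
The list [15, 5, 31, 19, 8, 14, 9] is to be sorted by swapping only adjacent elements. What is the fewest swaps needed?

Minimum adjacent swaps = number of inversions (each swap of adjacent out-of-order elements removes one inversion and no swap can remove more).
Count inversions — for each element, later elements that are smaller:
15: 5, 8, 14, 9 → 4
5: none → 0
31: 19, 8, 14, 9 → 4
19: 8, 14, 9 → 3
8: none → 0
14: 9 → 1
9: none → 0
Total inversions: 4 + 0 + 4 + 3 + 0 + 1 + 0 = 12

12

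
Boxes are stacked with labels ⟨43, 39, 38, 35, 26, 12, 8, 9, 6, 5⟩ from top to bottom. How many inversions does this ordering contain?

44 inversions

Sweep left to right; for each value list the smaller values that follow it:
43: 9
39: 8
38: 7
35: 6
26: 5
12: 4
8: 2
9: 2
6: 1
5: 0
Sum: 9 + 8 + 7 + 6 + 5 + 4 + 2 + 2 + 1 + 0 = 44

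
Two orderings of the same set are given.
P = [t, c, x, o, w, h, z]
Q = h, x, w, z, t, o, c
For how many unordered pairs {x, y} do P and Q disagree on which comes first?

There are 14 disagreeing pairs.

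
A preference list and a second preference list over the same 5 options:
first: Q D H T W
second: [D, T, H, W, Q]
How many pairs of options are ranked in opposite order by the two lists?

5 pairs

Assign each item its position (1..5) in the first ordering, then rewrite the second ordering as that position sequence:
positions: Q→1, D→2, H→3, T→4, W→5
second ordering as positions: [2, 4, 3, 5, 1]
Discordant pairs = inversions in this position sequence.
2: 1 → 1
4: 3, 1 → 2
3: 1 → 1
5: 1 → 1
1: 0
Total: 1 + 2 + 1 + 1 + 0 = 5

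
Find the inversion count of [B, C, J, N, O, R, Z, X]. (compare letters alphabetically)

1 inversion

Element-by-element contributions:
B: 0
C: 0
J: 0
N: 0
O: 0
R: 0
Z: 1
X: 0
Sum: 0 + 0 + 0 + 0 + 0 + 0 + 1 + 0 = 1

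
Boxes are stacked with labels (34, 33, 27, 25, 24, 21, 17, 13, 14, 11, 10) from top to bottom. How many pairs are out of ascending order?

For each element, count later entries that are smaller:
34 → 33, 27, 25, 24, 21, 17, 13, 14, 11, 10 → 10
33 → 27, 25, 24, 21, 17, 13, 14, 11, 10 → 9
27 → 25, 24, 21, 17, 13, 14, 11, 10 → 8
25 → 24, 21, 17, 13, 14, 11, 10 → 7
24 → 21, 17, 13, 14, 11, 10 → 6
21 → 17, 13, 14, 11, 10 → 5
17 → 13, 14, 11, 10 → 4
13 → 11, 10 → 2
14 → 11, 10 → 2
11 → 10 → 1
10 → none → 0
Sum: 10 + 9 + 8 + 7 + 6 + 5 + 4 + 2 + 2 + 1 + 0 = 54

54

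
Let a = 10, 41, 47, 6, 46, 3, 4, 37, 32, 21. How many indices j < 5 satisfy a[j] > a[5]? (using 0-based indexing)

5 such elements

The element at index 5 is 3.
Elements before it: 10, 41, 47, 6, 46
Those larger than 3: 10, 41, 47, 6, 46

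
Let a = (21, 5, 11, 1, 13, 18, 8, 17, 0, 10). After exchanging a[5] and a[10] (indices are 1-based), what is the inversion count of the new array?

25

Positions 5 and 10 hold 13 and 10; after swapping, the array is [21, 5, 11, 1, 10, 18, 8, 17, 0, 13].
Count, for each position, how many later elements it exceeds:
21 → 5, 11, 1, 10, 18, 8, 17, 0, 13 → 9
5 → 1, 0 → 2
11 → 1, 10, 8, 0 → 4
1 → 0 → 1
10 → 8, 0 → 2
18 → 8, 17, 0, 13 → 4
8 → 0 → 1
17 → 0, 13 → 2
0 → none → 0
13 → none → 0
Sum: 9 + 2 + 4 + 1 + 2 + 4 + 1 + 2 + 0 + 0 = 25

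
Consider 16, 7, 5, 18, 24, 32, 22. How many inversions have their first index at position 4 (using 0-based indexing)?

1 such element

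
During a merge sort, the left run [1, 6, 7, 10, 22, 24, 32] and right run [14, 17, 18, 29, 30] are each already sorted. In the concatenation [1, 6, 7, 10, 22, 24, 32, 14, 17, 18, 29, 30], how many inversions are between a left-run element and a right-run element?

There are 11 split inversions.

Take each right-half value and tally the left-half values above it:
r = 14: 22, 24, 32 → 3
r = 17: 22, 24, 32 → 3
r = 18: 22, 24, 32 → 3
r = 29: 32 → 1
r = 30: 32 → 1
Cross-inversions: 3 + 3 + 3 + 1 + 1 = 11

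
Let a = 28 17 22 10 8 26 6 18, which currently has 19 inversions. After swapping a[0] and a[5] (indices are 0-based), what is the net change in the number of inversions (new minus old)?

-1

Positions 0 and 5 hold 28 and 26; after swapping, the array is [26, 17, 22, 10, 8, 28, 6, 18].
Count, for each position, how many later elements it exceeds:
26 → 17, 22, 10, 8, 6, 18 → 6
17 → 10, 8, 6 → 3
22 → 10, 8, 6, 18 → 4
10 → 8, 6 → 2
8 → 6 → 1
28 → 6, 18 → 2
6 → none → 0
18 → none → 0
Sum: 6 + 3 + 4 + 2 + 1 + 2 + 0 + 0 = 18
Change: 18 − 19 = -1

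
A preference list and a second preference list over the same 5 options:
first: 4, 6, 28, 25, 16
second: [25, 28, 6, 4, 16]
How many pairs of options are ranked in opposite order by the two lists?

Pairs: 6

Assign each item its position (1..5) in the first ordering, then rewrite the second ordering as that position sequence:
positions: 4→1, 6→2, 28→3, 25→4, 16→5
second ordering as positions: [4, 3, 2, 1, 5]
Discordant pairs = inversions in this position sequence.
4: 3, 2, 1 → 3
3: 2, 1 → 2
2: 1 → 1
1: 0
5: 0
Total: 3 + 2 + 1 + 0 + 0 = 6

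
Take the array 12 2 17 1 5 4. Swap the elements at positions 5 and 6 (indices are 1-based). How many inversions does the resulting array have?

8

Positions 5 and 6 hold 5 and 4; after swapping, the array is [12, 2, 17, 1, 4, 5].
Sweep left to right; for each value list the smaller values that follow it:
12 → 2, 1, 4, 5 → 4
2 → 1 → 1
17 → 1, 4, 5 → 3
1 → none → 0
4 → none → 0
5 → none → 0
Sum: 4 + 1 + 3 + 0 + 0 + 0 = 8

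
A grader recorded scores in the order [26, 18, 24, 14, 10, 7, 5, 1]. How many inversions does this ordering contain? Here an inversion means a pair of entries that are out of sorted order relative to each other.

Sweep left to right; for each value list the smaller values that follow it:
26: 7
18: 5
24: 5
14: 4
10: 3
7: 2
5: 1
1: 0
Sum: 7 + 5 + 5 + 4 + 3 + 2 + 1 + 0 = 27

27 inversions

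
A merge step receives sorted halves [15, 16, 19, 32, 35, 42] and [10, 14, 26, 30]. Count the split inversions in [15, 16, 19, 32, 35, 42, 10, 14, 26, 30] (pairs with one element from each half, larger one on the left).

Take each right-half value and tally the left-half values above it:
r = 10: 15, 16, 19, 32, 35, 42 → 6
r = 14: 15, 16, 19, 32, 35, 42 → 6
r = 26: 32, 35, 42 → 3
r = 30: 32, 35, 42 → 3
Cross-inversions: 6 + 6 + 3 + 3 = 18

18 cross-inversions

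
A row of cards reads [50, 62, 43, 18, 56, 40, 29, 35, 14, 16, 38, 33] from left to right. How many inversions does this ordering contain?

Sweep left to right; for each value list the smaller values that follow it:
50 → 43, 18, 40, 29, 35, 14, 16, 38, 33 → 9
62 → 43, 18, 56, 40, 29, 35, 14, 16, 38, 33 → 10
43 → 18, 40, 29, 35, 14, 16, 38, 33 → 8
18 → 14, 16 → 2
56 → 40, 29, 35, 14, 16, 38, 33 → 7
40 → 29, 35, 14, 16, 38, 33 → 6
29 → 14, 16 → 2
35 → 14, 16, 33 → 3
14 → none → 0
16 → none → 0
38 → 33 → 1
33 → none → 0
Sum: 9 + 10 + 8 + 2 + 7 + 6 + 2 + 3 + 0 + 0 + 1 + 0 = 48

48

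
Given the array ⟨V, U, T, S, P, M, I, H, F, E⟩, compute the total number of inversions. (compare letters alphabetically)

45 inversions

For each element, count later entries that are smaller:
V → U, T, S, P, M, I, H, F, E → 9
U → T, S, P, M, I, H, F, E → 8
T → S, P, M, I, H, F, E → 7
S → P, M, I, H, F, E → 6
P → M, I, H, F, E → 5
M → I, H, F, E → 4
I → H, F, E → 3
H → F, E → 2
F → E → 1
E → none → 0
Sum: 9 + 8 + 7 + 6 + 5 + 4 + 3 + 2 + 1 + 0 = 45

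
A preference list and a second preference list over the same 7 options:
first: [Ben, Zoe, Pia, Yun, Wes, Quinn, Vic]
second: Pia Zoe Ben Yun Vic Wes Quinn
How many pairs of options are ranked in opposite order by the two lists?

5

Assign each item its position (1..7) in the first ordering, then rewrite the second ordering as that position sequence:
positions: Ben→1, Zoe→2, Pia→3, Yun→4, Wes→5, Quinn→6, Vic→7
second ordering as positions: [3, 2, 1, 4, 7, 5, 6]
Discordant pairs = inversions in this position sequence.
3: 2, 1 → 2
2: 1 → 1
1: 0
4: 0
7: 5, 6 → 2
5: 0
6: 0
Total: 2 + 1 + 0 + 0 + 2 + 0 + 0 = 5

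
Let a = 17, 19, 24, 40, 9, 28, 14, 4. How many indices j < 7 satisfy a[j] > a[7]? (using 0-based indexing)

The element at index 7 is 4.
Elements before it: 17, 19, 24, 40, 9, 28, 14
Those larger than 4: 17, 19, 24, 40, 9, 28, 14

7 such elements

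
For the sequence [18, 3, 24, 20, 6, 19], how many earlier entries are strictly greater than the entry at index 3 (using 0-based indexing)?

1

The element at index 3 is 20.
Elements before it: 18, 3, 24
Those larger than 20: 24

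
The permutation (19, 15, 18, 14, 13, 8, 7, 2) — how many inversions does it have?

27 inversions

Count, for each position, how many later elements it exceeds:
19: 7
15: 5
18: 5
14: 4
13: 3
8: 2
7: 1
2: 0
Sum: 7 + 5 + 5 + 4 + 3 + 2 + 1 + 0 = 27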